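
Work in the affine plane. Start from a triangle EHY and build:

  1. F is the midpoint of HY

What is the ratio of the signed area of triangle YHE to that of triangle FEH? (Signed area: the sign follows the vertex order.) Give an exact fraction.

Work in coordinates with E = (0, 0), H = (1, 0), Y = (0, 1).
1. F is the midpoint of HY ⇒ F = (1/2, 1/2)
2·[YHE] = -1, 2·[FEH] = 1/2
[YHE]:[FEH] = -1:1/2 = -2

[YHE]:[FEH] = -2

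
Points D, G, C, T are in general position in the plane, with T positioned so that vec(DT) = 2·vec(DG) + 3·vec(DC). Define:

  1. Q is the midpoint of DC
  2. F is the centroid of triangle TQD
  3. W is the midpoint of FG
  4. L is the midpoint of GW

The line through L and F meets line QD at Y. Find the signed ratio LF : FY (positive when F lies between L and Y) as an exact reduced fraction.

Work in coordinates with D = (0, 0), G = (1, 0), C = (0, 1), T = (2, 3).
1. Q is the midpoint of DC ⇒ Q = (0, 1/2)
2. F is the centroid of triangle TQD ⇒ F = (2/3, 7/6)
3. W is the midpoint of FG ⇒ W = (5/6, 7/12)
4. L is the midpoint of GW ⇒ L = (11/12, 7/24)
line LF meets QD at Y = (0, 7/2)
F = L + t·(Y−L) with t = 3/11, so LF:FY = 3/11:8/11

LF:FY = 3/8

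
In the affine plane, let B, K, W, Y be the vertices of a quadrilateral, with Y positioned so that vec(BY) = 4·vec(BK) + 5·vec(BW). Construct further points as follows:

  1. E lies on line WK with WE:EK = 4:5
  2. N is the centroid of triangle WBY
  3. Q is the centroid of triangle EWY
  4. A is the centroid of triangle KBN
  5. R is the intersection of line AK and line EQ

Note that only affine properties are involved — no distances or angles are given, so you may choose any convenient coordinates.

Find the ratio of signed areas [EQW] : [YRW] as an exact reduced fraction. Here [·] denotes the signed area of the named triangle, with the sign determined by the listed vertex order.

[EQW]:[YRW] = -32/81

Work in coordinates with B = (0, 0), K = (1, 0), W = (0, 1), Y = (4, 5).
1. E lies on line WK with WE:EK = 4:5 ⇒ E = (4/9, 5/9)
2. N is the centroid of triangle WBY ⇒ N = (4/3, 2)
3. Q is the centroid of triangle EWY ⇒ Q = (40/27, 59/27)
4. A is the centroid of triangle KBN ⇒ A = (7/9, 2/3)
5. R is the intersection of line AK and line EQ ⇒ R = (11/16, 15/16)
2·[EQW] = 32/27, 2·[YRW] = -3
[EQW]:[YRW] = 32/27:-3 = -32/81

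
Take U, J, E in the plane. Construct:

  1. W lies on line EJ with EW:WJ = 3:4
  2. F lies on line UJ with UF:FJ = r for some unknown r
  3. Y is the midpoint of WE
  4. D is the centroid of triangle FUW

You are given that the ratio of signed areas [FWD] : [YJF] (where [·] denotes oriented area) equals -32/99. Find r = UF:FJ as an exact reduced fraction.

Choose coordinates U = (0, 0), J = (1, 0), E = (0, 1).
1. W lies on line EJ with EW:WJ = 3:4 ⇒ W = (3/7, 4/7)
2. With UF:FJ = r, write λ = r/(r+1) so F = U + λ·(J−U); F is affine-linear in λ
3. Y is the midpoint of WE ⇒ Y = (3/14, 11/14)
4. D is the centroid of triangle FUW ⇒ D is an affine combination of earlier points and hence also affine-linear in λ
Every point depending on F is an affine combination of F and λ-independent points, so each such coordinate is linear in λ; the λ² term in each signed area is a multiple of (J−U)×(J−U) = 0, so 2·[FWD] and 2·[YJF] are each linear in λ. Evaluating at λ=0 and λ=1:
  2·[FWD] = 4/21·λ,   2·[YJF] = 11/14·λ − 11/14
So [FWD]:[YJF] = (4/21·λ) / (11/14·λ − 11/14). Setting this equal to -32/99:
  4/21·λ = -32/99·(11/14·λ − 11/14)  ⇒  λ = 4/7
Then r = λ/(1−λ) = (4/7)/(3/7) = 4/3. Check: with r = 4/3, F = (4/7, 0) and [FWD]:[YJF] = -32/99 as required.

r = 4/3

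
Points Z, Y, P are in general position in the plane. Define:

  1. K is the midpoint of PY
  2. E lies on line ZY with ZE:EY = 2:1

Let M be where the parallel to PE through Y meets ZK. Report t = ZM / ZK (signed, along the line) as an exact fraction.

Set Z = (0, 0), Y = (1, 0), P = (0, 1); any affine frame gives the same invariant.
1. K is the midpoint of PY ⇒ K = (1/2, 1/2)
2. E lies on line ZY with ZE:EY = 2:1 ⇒ E = (2/3, 0)
through Y parallel to PE: direction (2/3, -1); meets ZK at M = (3/5, 3/5)
M = Z + t·(K−Z) with t = 6/5

t = 6/5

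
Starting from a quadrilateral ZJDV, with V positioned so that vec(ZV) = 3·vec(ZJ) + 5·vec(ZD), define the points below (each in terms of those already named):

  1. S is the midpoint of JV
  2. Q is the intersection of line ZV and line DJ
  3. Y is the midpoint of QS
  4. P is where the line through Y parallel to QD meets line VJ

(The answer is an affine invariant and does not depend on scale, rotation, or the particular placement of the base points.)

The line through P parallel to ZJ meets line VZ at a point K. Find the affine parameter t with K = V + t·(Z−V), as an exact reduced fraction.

t = 3/4

Set Z = (0, 0), J = (1, 0), D = (0, 1), V = (3, 5); any affine frame gives the same invariant.
1. S is the midpoint of JV ⇒ S = (2, 5/2)
2. Q is the intersection of line ZV and line DJ ⇒ Q = (3/8, 5/8)
3. Y is the midpoint of QS ⇒ Y = (19/16, 25/16)
4. P is where the line through Y parallel to QD meets line VJ ⇒ P = (3/2, 5/4)
through P parallel to ZJ: direction (1, 0); meets VZ at K = (3/4, 5/4)
K = V + t·(Z−V) with t = 3/4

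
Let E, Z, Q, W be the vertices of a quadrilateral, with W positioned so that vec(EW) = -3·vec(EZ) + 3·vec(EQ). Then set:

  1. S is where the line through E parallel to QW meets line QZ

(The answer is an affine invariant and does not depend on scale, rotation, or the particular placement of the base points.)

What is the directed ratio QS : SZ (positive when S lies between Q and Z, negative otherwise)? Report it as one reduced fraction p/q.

QS:SZ = -3/2

Assign E = (0, 0), Z = (1, 0), Q = (0, 1), W = (-3, 3) — the answer is frame-independent, so this choice is without loss of generality.
1. S is where the line through E parallel to QW meets line QZ ⇒ S = (3, -2)
S = Q + t·(Z−Q) with t = 3, so QS:SZ = t:(1−t) = 3:-2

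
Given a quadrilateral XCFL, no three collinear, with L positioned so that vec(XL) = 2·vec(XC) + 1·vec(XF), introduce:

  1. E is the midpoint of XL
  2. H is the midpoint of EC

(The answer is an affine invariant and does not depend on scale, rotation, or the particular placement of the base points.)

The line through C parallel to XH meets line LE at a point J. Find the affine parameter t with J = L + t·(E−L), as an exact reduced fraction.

t = 3

Set X = (0, 0), C = (1, 0), F = (0, 1), L = (2, 1); any affine frame gives the same invariant.
1. E is the midpoint of XL ⇒ E = (1, 1/2)
2. H is the midpoint of EC ⇒ H = (1, 1/4)
through C parallel to XH: direction (1, 1/4); meets LE at J = (-1, -1/2)
J = L + t·(E−L) with t = 3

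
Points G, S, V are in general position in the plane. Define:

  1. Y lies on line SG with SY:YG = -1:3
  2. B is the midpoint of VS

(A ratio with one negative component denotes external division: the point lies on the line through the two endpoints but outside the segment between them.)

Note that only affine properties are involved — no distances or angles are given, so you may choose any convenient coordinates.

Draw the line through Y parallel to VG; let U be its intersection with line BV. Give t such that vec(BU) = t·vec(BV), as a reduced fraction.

Work in coordinates with G = (0, 0), S = (1, 0), V = (0, 1).
1. Y lies on line SG with SY:YG = -1:3 ⇒ Y = (3/2, 0)
2. B is the midpoint of VS ⇒ B = (1/2, 1/2)
through Y parallel to VG: direction (0, -1); meets BV at U = (3/2, -1/2)
U = B + t·(V−B) with t = -2

t = -2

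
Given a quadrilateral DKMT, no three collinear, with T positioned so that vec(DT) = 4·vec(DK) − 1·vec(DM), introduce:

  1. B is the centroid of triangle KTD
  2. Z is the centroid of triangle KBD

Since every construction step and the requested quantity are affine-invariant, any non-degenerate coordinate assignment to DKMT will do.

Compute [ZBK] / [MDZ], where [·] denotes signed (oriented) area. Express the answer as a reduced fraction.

[ZBK]:[MDZ] = 1/8

Assign D = (0, 0), K = (1, 0), M = (0, 1), T = (4, -1) — the answer is frame-independent, so this choice is without loss of generality.
1. B is the centroid of triangle KTD ⇒ B = (5/3, -1/3)
2. Z is the centroid of triangle KBD ⇒ Z = (8/9, -1/9)
2·[ZBK] = 1/9, 2·[MDZ] = 8/9
[ZBK]:[MDZ] = 1/9:8/9 = 1/8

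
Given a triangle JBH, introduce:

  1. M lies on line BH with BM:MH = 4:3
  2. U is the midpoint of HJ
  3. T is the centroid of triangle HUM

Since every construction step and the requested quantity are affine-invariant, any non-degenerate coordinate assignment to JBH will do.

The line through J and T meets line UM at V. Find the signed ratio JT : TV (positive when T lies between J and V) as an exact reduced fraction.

JT:TV = -4

Choose coordinates J = (0, 0), B = (1, 0), H = (0, 1).
1. M lies on line BH with BM:MH = 4:3 ⇒ M = (3/7, 4/7)
2. U is the midpoint of HJ ⇒ U = (0, 1/2)
3. T is the centroid of triangle HUM ⇒ T = (1/7, 29/42)
line JT meets UM at V = (3/28, 29/56)
T = J + t·(V−J) with t = 4/3, so JT:TV = 4/3:-1/3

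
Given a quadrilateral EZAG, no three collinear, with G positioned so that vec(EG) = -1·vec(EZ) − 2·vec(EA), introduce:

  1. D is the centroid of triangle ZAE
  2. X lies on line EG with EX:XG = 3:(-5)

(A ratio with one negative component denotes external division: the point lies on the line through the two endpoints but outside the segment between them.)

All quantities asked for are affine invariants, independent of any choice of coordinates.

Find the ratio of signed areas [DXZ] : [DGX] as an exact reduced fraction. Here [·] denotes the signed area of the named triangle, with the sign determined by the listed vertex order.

Choose coordinates E = (0, 0), Z = (1, 0), A = (0, 1), G = (-1, -2).
1. D is the centroid of triangle ZAE ⇒ D = (1/3, 1/3)
2. X lies on line EG with EX:XG = 3:(-5) ⇒ X = (3/2, 3)
2·[DXZ] = -13/6, 2·[DGX] = -5/6
[DXZ]:[DGX] = -13/6:-5/6 = 13/5

[DXZ]:[DGX] = 13/5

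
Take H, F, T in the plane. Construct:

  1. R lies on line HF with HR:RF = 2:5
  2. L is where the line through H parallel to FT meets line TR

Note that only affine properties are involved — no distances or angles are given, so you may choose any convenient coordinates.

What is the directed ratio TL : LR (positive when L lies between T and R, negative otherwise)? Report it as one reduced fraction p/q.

Set H = (0, 0), F = (1, 0), T = (0, 1); any affine frame gives the same invariant.
1. R lies on line HF with HR:RF = 2:5 ⇒ R = (2/7, 0)
2. L is where the line through H parallel to FT meets line TR ⇒ L = (2/5, -2/5)
L = T + t·(R−T) with t = 7/5, so TL:LR = t:(1−t) = 7/5:-2/5

TL:LR = -7/2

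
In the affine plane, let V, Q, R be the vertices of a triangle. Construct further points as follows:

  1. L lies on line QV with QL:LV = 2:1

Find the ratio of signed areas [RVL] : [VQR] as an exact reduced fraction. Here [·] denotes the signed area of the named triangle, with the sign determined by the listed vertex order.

[RVL]:[VQR] = 1/3

Set V = (0, 0), Q = (1, 0), R = (0, 1); any affine frame gives the same invariant.
1. L lies on line QV with QL:LV = 2:1 ⇒ L = (1/3, 0)
2·[RVL] = 1/3, 2·[VQR] = 1
[RVL]:[VQR] = 1/3:1 = 1/3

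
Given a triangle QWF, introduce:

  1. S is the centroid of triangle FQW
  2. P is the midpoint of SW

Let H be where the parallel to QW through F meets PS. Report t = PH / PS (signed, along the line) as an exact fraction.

t = 5

Assign Q = (0, 0), W = (1, 0), F = (0, 1) — the answer is frame-independent, so this choice is without loss of generality.
1. S is the centroid of triangle FQW ⇒ S = (1/3, 1/3)
2. P is the midpoint of SW ⇒ P = (2/3, 1/6)
through F parallel to QW: direction (1, 0); meets PS at H = (-1, 1)
H = P + t·(S−P) with t = 5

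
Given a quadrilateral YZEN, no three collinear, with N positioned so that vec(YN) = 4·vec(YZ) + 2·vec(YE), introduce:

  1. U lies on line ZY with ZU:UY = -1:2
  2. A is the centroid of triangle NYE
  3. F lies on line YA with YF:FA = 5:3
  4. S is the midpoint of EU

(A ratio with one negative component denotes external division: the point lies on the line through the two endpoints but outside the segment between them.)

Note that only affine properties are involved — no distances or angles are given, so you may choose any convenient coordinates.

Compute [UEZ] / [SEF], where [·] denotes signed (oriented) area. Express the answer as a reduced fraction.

Choose coordinates Y = (0, 0), Z = (1, 0), E = (0, 1), N = (4, 2).
1. U lies on line ZY with ZU:UY = -1:2 ⇒ U = (2, 0)
2. A is the centroid of triangle NYE ⇒ A = (4/3, 1)
3. F lies on line YA with YF:FA = 5:3 ⇒ F = (5/6, 5/8)
4. S is the midpoint of EU ⇒ S = (1, 1/2)
2·[UEZ] = 1, 2·[SEF] = -1/24
[UEZ]:[SEF] = 1:-1/24 = -24

[UEZ]:[SEF] = -24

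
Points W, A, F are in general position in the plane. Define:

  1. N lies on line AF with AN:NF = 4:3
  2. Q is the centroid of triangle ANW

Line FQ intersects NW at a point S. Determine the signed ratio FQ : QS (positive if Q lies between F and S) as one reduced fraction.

FQ:QS = -13/4

Set W = (0, 0), A = (1, 0), F = (0, 1); any affine frame gives the same invariant.
1. N lies on line AF with AN:NF = 4:3 ⇒ N = (3/7, 4/7)
2. Q is the centroid of triangle ANW ⇒ Q = (10/21, 4/21)
line FQ meets NW at S = (30/91, 40/91)
Q = F + t·(S−F) with t = 13/9, so FQ:QS = 13/9:-4/9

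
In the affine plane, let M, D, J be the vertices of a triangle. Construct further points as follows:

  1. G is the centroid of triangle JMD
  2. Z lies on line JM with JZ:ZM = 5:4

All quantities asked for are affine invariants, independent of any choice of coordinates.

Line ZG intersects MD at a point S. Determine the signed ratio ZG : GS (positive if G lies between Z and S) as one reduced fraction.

ZG:GS = 1/3

Work in coordinates with M = (0, 0), D = (1, 0), J = (0, 1).
1. G is the centroid of triangle JMD ⇒ G = (1/3, 1/3)
2. Z lies on line JM with JZ:ZM = 5:4 ⇒ Z = (0, 4/9)
line ZG meets MD at S = (4/3, 0)
G = Z + t·(S−Z) with t = 1/4, so ZG:GS = 1/4:3/4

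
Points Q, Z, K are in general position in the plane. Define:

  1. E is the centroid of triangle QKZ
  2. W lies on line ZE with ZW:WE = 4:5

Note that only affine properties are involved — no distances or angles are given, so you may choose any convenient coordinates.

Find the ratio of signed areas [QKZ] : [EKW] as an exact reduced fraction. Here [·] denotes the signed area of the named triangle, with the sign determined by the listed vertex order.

Assign Q = (0, 0), Z = (1, 0), K = (0, 1) — the answer is frame-independent, so this choice is without loss of generality.
1. E is the centroid of triangle QKZ ⇒ E = (1/3, 1/3)
2. W lies on line ZE with ZW:WE = 4:5 ⇒ W = (19/27, 4/27)
2·[QKZ] = -1, 2·[EKW] = -5/27
[QKZ]:[EKW] = -1:-5/27 = 27/5

[QKZ]:[EKW] = 27/5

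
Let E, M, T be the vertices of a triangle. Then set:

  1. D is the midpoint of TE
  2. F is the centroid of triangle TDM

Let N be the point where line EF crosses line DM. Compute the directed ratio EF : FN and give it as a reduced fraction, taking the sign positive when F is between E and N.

Choose coordinates E = (0, 0), M = (1, 0), T = (0, 1).
1. D is the midpoint of TE ⇒ D = (0, 1/2)
2. F is the centroid of triangle TDM ⇒ F = (1/3, 1/2)
line EF meets DM at N = (1/4, 3/8)
F = E + t·(N−E) with t = 4/3, so EF:FN = 4/3:-1/3

EF:FN = -4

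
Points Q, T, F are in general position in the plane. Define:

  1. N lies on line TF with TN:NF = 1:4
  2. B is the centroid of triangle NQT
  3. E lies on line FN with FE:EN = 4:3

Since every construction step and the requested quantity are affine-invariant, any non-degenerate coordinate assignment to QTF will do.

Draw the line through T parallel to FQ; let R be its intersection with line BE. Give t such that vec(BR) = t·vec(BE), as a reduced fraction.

Choose coordinates Q = (0, 0), T = (1, 0), F = (0, 1).
1. N lies on line TF with TN:NF = 1:4 ⇒ N = (4/5, 1/5)
2. B is the centroid of triangle NQT ⇒ B = (3/5, 1/15)
3. E lies on line FN with FE:EN = 4:3 ⇒ E = (16/35, 19/35)
through T parallel to FQ: direction (0, -1); meets BE at R = (1, -19/15)
R = B + t·(E−B) with t = -14/5

t = -14/5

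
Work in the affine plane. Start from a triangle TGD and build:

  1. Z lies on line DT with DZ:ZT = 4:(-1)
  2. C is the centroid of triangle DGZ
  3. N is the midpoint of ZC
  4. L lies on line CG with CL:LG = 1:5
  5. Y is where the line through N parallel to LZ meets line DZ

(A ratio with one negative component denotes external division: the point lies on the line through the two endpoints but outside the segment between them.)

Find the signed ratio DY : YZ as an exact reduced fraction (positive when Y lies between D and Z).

DY:YZ = 15

Choose coordinates T = (0, 0), G = (1, 0), D = (0, 1).
1. Z lies on line DT with DZ:ZT = 4:(-1) ⇒ Z = (0, -1/3)
2. C is the centroid of triangle DGZ ⇒ C = (1/3, 2/9)
3. N is the midpoint of ZC ⇒ N = (1/6, -1/18)
4. L lies on line CG with CL:LG = 1:5 ⇒ L = (4/9, 5/27)
5. Y is where the line through N parallel to LZ meets line DZ ⇒ Y = (0, -1/4)
Y = D + t·(Z−D) with t = 15/16, so DY:YZ = t:(1−t) = 15/16:1/16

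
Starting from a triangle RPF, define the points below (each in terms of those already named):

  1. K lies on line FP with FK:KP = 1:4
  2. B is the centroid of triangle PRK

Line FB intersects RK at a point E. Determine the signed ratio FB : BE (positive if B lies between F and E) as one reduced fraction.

FB:BE = -7/4

Set R = (0, 0), P = (1, 0), F = (0, 1); any affine frame gives the same invariant.
1. K lies on line FP with FK:KP = 1:4 ⇒ K = (1/5, 4/5)
2. B is the centroid of triangle PRK ⇒ B = (2/5, 4/15)
line FB meets RK at E = (6/35, 24/35)
B = F + t·(E−F) with t = 7/3, so FB:BE = 7/3:-4/3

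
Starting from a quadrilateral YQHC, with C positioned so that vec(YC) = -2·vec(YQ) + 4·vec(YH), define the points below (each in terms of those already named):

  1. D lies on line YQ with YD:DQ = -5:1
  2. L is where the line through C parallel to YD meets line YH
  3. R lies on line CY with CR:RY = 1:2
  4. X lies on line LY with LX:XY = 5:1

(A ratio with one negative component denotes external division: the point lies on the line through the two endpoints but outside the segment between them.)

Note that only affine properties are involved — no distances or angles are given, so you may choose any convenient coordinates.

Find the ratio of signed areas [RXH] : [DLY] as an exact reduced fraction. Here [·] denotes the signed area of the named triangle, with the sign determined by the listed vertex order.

[RXH]:[DLY] = 4/45

Assign Y = (0, 0), Q = (1, 0), H = (0, 1), C = (-2, 4) — the answer is frame-independent, so this choice is without loss of generality.
1. D lies on line YQ with YD:DQ = -5:1 ⇒ D = (5/4, 0)
2. L is where the line through C parallel to YD meets line YH ⇒ L = (0, 4)
3. R lies on line CY with CR:RY = 1:2 ⇒ R = (-4/3, 8/3)
4. X lies on line LY with LX:XY = 5:1 ⇒ X = (0, 2/3)
2·[RXH] = 4/9, 2·[DLY] = 5
[RXH]:[DLY] = 4/9:5 = 4/45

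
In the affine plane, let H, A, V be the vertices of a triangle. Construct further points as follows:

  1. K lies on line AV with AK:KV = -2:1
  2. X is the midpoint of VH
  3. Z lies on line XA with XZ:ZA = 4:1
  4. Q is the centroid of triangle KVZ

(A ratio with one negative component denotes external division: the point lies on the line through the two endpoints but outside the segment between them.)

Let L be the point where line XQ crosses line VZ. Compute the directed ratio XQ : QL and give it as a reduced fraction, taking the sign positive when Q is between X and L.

XQ:QL = 11

Work in coordinates with H = (0, 0), A = (1, 0), V = (0, 1).
1. K lies on line AV with AK:KV = -2:1 ⇒ K = (-1, 2)
2. X is the midpoint of VH ⇒ X = (0, 1/2)
3. Z lies on line XA with XZ:ZA = 4:1 ⇒ Z = (4/5, 1/10)
4. Q is the centroid of triangle KVZ ⇒ Q = (-1/15, 31/30)
line XQ meets VZ at L = (-4/55, 119/110)
Q = X + t·(L−X) with t = 11/12, so XQ:QL = 11/12:1/12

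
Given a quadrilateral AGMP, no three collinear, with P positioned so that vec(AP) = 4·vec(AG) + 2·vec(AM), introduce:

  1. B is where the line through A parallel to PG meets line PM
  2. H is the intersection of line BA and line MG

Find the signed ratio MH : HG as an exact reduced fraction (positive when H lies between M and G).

MH:HG = 3/2

Assign A = (0, 0), G = (1, 0), M = (0, 1), P = (4, 2) — the answer is frame-independent, so this choice is without loss of generality.
1. B is where the line through A parallel to PG meets line PM ⇒ B = (12/5, 8/5)
2. H is the intersection of line BA and line MG ⇒ H = (3/5, 2/5)
H = M + t·(G−M) with t = 3/5, so MH:HG = t:(1−t) = 3/5:2/5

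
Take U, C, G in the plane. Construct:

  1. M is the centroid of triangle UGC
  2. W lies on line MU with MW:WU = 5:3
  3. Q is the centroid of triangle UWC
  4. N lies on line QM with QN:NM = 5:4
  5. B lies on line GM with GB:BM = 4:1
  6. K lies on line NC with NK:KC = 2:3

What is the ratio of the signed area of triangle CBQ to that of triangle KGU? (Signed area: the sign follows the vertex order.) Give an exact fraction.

Assign U = (0, 0), C = (1, 0), G = (0, 1) — the answer is frame-independent, so this choice is without loss of generality.
1. M is the centroid of triangle UGC ⇒ M = (1/3, 1/3)
2. W lies on line MU with MW:WU = 5:3 ⇒ W = (1/8, 1/8)
3. Q is the centroid of triangle UWC ⇒ Q = (3/8, 1/24)
4. N lies on line QM with QN:NM = 5:4 ⇒ N = (19/54, 11/54)
5. B lies on line GM with GB:BM = 4:1 ⇒ B = (4/15, 7/15)
6. K lies on line NC with NK:KC = 2:3 ⇒ K = (11/18, 11/90)
2·[CBQ] = 47/180, 2·[KGU] = 11/18
[CBQ]:[KGU] = 47/180:11/18 = 47/110

[CBQ]:[KGU] = 47/110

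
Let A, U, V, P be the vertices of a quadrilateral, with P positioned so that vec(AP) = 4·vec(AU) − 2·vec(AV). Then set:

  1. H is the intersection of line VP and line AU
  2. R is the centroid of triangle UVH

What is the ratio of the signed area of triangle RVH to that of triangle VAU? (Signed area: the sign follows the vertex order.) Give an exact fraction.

Work in coordinates with A = (0, 0), U = (1, 0), V = (0, 1), P = (4, -2).
1. H is the intersection of line VP and line AU ⇒ H = (4/3, 0)
2. R is the centroid of triangle UVH ⇒ R = (7/9, 1/3)
2·[RVH] = -1/9, 2·[VAU] = 1
[RVH]:[VAU] = -1/9:1 = -1/9

[RVH]:[VAU] = -1/9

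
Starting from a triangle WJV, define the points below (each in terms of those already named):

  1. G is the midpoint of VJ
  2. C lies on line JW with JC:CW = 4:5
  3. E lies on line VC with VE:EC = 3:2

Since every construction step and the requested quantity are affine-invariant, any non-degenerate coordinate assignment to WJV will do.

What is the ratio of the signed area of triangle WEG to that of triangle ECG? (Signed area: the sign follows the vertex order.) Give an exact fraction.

[WEG]:[ECG] = -3/8

Choose coordinates W = (0, 0), J = (1, 0), V = (0, 1).
1. G is the midpoint of VJ ⇒ G = (1/2, 1/2)
2. C lies on line JW with JC:CW = 4:5 ⇒ C = (5/9, 0)
3. E lies on line VC with VE:EC = 3:2 ⇒ E = (1/3, 2/5)
2·[WEG] = -1/30, 2·[ECG] = 4/45
[WEG]:[ECG] = -1/30:4/45 = -3/8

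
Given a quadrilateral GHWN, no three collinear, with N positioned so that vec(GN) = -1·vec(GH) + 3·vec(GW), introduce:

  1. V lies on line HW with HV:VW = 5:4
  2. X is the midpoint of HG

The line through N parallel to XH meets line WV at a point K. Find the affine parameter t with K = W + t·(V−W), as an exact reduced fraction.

Choose coordinates G = (0, 0), H = (1, 0), W = (0, 1), N = (-1, 3).
1. V lies on line HW with HV:VW = 5:4 ⇒ V = (4/9, 5/9)
2. X is the midpoint of HG ⇒ X = (1/2, 0)
through N parallel to XH: direction (1/2, 0); meets WV at K = (-2, 3)
K = W + t·(V−W) with t = -9/2

t = -9/2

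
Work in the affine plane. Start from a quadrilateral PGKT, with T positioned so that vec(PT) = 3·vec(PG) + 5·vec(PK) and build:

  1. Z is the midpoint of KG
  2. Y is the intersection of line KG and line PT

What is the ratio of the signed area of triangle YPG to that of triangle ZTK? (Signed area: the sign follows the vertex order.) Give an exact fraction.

Assign P = (0, 0), G = (1, 0), K = (0, 1), T = (3, 5) — the answer is frame-independent, so this choice is without loss of generality.
1. Z is the midpoint of KG ⇒ Z = (1/2, 1/2)
2. Y is the intersection of line KG and line PT ⇒ Y = (3/8, 5/8)
2·[YPG] = 5/8, 2·[ZTK] = 7/2
[YPG]:[ZTK] = 5/8:7/2 = 5/28

[YPG]:[ZTK] = 5/28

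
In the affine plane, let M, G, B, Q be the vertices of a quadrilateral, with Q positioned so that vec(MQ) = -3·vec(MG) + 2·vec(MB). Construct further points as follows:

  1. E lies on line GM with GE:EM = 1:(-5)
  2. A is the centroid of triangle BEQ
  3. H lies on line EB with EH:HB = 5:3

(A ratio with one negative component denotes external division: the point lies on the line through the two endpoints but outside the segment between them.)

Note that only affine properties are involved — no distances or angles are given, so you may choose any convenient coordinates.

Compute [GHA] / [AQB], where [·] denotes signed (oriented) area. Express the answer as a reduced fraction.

Set M = (0, 0), G = (1, 0), B = (0, 1), Q = (-3, 2); any affine frame gives the same invariant.
1. E lies on line GM with GE:EM = 1:(-5) ⇒ E = (5/4, 0)
2. A is the centroid of triangle BEQ ⇒ A = (-7/12, 1)
3. H lies on line EB with EH:HB = 5:3 ⇒ H = (15/32, 5/8)
2·[GHA] = 11/24, 2·[AQB] = -7/12
[GHA]:[AQB] = 11/24:-7/12 = -11/14

[GHA]:[AQB] = -11/14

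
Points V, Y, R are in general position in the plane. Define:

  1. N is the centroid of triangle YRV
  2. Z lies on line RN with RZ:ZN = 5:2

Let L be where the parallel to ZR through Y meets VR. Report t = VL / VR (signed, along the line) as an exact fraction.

t = 2

Set V = (0, 0), Y = (1, 0), R = (0, 1); any affine frame gives the same invariant.
1. N is the centroid of triangle YRV ⇒ N = (1/3, 1/3)
2. Z lies on line RN with RZ:ZN = 5:2 ⇒ Z = (5/21, 11/21)
through Y parallel to ZR: direction (-5/21, 10/21); meets VR at L = (0, 2)
L = V + t·(R−V) with t = 2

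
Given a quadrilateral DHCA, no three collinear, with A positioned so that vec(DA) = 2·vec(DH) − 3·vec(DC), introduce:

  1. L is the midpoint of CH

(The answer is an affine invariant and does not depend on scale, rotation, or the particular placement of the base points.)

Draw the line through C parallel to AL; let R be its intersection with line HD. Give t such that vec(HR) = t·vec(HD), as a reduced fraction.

Set D = (0, 0), H = (1, 0), C = (0, 1), A = (2, -3); any affine frame gives the same invariant.
1. L is the midpoint of CH ⇒ L = (1/2, 1/2)
through C parallel to AL: direction (-3/2, 7/2); meets HD at R = (3/7, 0)
R = H + t·(D−H) with t = 4/7

t = 4/7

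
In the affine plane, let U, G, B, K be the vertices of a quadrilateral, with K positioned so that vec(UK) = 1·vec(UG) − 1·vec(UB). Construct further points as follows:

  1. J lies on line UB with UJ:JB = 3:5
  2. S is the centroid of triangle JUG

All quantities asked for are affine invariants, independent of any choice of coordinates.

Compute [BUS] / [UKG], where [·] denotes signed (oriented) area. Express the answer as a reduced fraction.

Assign U = (0, 0), G = (1, 0), B = (0, 1), K = (1, -1) — the answer is frame-independent, so this choice is without loss of generality.
1. J lies on line UB with UJ:JB = 3:5 ⇒ J = (0, 3/8)
2. S is the centroid of triangle JUG ⇒ S = (1/3, 1/8)
2·[BUS] = 1/3, 2·[UKG] = 1
[BUS]:[UKG] = 1/3:1 = 1/3

[BUS]:[UKG] = 1/3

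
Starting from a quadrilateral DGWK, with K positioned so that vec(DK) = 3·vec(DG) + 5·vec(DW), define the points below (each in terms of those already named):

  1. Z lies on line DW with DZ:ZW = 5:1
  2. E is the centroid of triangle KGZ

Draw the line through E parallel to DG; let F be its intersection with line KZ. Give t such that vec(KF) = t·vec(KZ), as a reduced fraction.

Set D = (0, 0), G = (1, 0), W = (0, 1), K = (3, 5); any affine frame gives the same invariant.
1. Z lies on line DW with DZ:ZW = 5:1 ⇒ Z = (0, 5/6)
2. E is the centroid of triangle KGZ ⇒ E = (4/3, 35/18)
through E parallel to DG: direction (1, 0); meets KZ at F = (4/5, 35/18)
F = K + t·(Z−K) with t = 11/15

t = 11/15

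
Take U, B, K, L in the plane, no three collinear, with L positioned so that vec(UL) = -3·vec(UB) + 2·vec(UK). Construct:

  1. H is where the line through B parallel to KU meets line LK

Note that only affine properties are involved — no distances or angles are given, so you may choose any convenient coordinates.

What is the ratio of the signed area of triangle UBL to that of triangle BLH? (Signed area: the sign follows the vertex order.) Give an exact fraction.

[UBL]:[BLH] = -3/4

Assign U = (0, 0), B = (1, 0), K = (0, 1), L = (-3, 2) — the answer is frame-independent, so this choice is without loss of generality.
1. H is where the line through B parallel to KU meets line LK ⇒ H = (1, 2/3)
2·[UBL] = 2, 2·[BLH] = -8/3
[UBL]:[BLH] = 2:-8/3 = -3/4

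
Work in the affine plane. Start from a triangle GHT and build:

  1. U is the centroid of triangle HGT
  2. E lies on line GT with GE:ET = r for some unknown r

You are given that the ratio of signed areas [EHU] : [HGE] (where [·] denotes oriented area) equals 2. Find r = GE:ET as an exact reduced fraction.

Assign G = (0, 0), H = (1, 0), T = (0, 1) — the answer is frame-independent, so this choice is without loss of generality.
1. U is the centroid of triangle HGT ⇒ U = (1/3, 1/3)
2. With GE:ET = r, write λ = r/(r+1) so E = G + λ·(T−G); E is affine-linear in λ
Every point depending on E is an affine combination of E and λ-independent points, so each such coordinate is linear in λ; the λ² term in each signed area is a multiple of (T−G)×(T−G) = 0, so 2·[EHU] and 2·[HGE] are each linear in λ. Evaluating at λ=0 and λ=1:
  2·[EHU] = -2/3·λ + 1/3,   2·[HGE] = −λ
So [EHU]:[HGE] = (-2/3·λ + 1/3) / (−λ). Setting this equal to 2:
  -2/3·λ + 1/3 = 2·(−λ)  ⇒  λ = -1/4
Then r = λ/(1−λ) = (-1/4)/(5/4) = -1/5. Check: with r = -1/5, E = (0, -1/4) and [EHU]:[HGE] = 2 as required.

r = -1/5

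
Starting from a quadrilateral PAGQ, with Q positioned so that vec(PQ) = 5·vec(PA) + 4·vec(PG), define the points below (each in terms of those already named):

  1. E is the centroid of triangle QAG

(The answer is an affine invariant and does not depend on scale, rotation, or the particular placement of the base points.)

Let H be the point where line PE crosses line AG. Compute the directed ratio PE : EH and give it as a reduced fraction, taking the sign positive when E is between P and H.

Set P = (0, 0), A = (1, 0), G = (0, 1), Q = (5, 4); any affine frame gives the same invariant.
1. E is the centroid of triangle QAG ⇒ E = (2, 5/3)
line PE meets AG at H = (6/11, 5/11)
E = P + t·(H−P) with t = 11/3, so PE:EH = 11/3:-8/3

PE:EH = -11/8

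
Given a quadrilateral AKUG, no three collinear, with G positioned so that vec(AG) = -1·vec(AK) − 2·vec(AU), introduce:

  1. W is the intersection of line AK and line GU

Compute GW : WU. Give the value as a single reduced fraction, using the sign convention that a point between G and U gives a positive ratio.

Work in coordinates with A = (0, 0), K = (1, 0), U = (0, 1), G = (-1, -2).
1. W is the intersection of line AK and line GU ⇒ W = (-1/3, 0)
W = G + t·(U−G) with t = 2/3, so GW:WU = t:(1−t) = 2/3:1/3

GW:WU = 2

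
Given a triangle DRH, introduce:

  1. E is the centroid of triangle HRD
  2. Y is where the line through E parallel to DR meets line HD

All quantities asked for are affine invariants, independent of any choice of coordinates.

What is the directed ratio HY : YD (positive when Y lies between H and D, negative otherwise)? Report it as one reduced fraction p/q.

Work in coordinates with D = (0, 0), R = (1, 0), H = (0, 1).
1. E is the centroid of triangle HRD ⇒ E = (1/3, 1/3)
2. Y is where the line through E parallel to DR meets line HD ⇒ Y = (0, 1/3)
Y = H + t·(D−H) with t = 2/3, so HY:YD = t:(1−t) = 2/3:1/3

HY:YD = 2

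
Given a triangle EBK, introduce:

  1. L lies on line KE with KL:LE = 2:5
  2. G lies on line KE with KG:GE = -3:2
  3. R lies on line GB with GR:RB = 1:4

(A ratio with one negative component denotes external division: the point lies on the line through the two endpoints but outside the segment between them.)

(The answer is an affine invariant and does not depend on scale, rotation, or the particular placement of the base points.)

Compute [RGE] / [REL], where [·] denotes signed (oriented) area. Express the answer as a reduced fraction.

Set E = (0, 0), B = (1, 0), K = (0, 1); any affine frame gives the same invariant.
1. L lies on line KE with KL:LE = 2:5 ⇒ L = (0, 5/7)
2. G lies on line KE with KG:GE = -3:2 ⇒ G = (0, -2)
3. R lies on line GB with GR:RB = 1:4 ⇒ R = (1/5, -8/5)
2·[RGE] = -2/5, 2·[REL] = -1/7
[RGE]:[REL] = -2/5:-1/7 = 14/5

[RGE]:[REL] = 14/5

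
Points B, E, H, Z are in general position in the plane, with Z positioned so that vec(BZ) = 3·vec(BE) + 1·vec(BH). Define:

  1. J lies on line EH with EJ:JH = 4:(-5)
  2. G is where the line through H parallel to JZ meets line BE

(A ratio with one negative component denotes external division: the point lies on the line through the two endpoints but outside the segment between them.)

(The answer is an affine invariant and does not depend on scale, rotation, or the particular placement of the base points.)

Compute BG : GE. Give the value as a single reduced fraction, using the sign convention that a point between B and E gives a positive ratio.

BG:GE = 2/3

Work in coordinates with B = (0, 0), E = (1, 0), H = (0, 1), Z = (3, 1).
1. J lies on line EH with EJ:JH = 4:(-5) ⇒ J = (5, -4)
2. G is where the line through H parallel to JZ meets line BE ⇒ G = (2/5, 0)
G = B + t·(E−B) with t = 2/5, so BG:GE = t:(1−t) = 2/5:3/5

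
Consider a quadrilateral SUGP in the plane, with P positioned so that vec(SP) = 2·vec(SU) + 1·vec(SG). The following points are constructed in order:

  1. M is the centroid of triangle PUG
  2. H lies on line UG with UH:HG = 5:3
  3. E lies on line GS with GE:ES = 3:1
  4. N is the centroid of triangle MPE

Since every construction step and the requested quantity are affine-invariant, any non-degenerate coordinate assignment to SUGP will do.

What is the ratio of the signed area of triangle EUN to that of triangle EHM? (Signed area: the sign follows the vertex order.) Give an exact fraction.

[EUN]:[EHM] = -184/63

Set S = (0, 0), U = (1, 0), G = (0, 1), P = (2, 1); any affine frame gives the same invariant.
1. M is the centroid of triangle PUG ⇒ M = (1, 2/3)
2. H lies on line UG with UH:HG = 5:3 ⇒ H = (3/8, 5/8)
3. E lies on line GS with GE:ES = 3:1 ⇒ E = (0, 1/4)
4. N is the centroid of triangle MPE ⇒ N = (1, 23/36)
2·[EUN] = 23/36, 2·[EHM] = -7/32
[EUN]:[EHM] = 23/36:-7/32 = -184/63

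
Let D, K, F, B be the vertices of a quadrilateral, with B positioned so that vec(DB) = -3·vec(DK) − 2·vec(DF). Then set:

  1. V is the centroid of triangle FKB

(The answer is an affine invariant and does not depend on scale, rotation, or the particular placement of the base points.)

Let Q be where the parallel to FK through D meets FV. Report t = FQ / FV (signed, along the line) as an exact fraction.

t = 1/2

Assign D = (0, 0), K = (1, 0), F = (0, 1), B = (-3, -2) — the answer is frame-independent, so this choice is without loss of generality.
1. V is the centroid of triangle FKB ⇒ V = (-2/3, -1/3)
through D parallel to FK: direction (1, -1); meets FV at Q = (-1/3, 1/3)
Q = F + t·(V−F) with t = 1/2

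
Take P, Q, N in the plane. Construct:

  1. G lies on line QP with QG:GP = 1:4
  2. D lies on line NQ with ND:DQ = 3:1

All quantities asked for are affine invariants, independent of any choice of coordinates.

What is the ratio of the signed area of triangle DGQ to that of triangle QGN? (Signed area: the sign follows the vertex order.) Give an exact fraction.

Choose coordinates P = (0, 0), Q = (1, 0), N = (0, 1).
1. G lies on line QP with QG:GP = 1:4 ⇒ G = (4/5, 0)
2. D lies on line NQ with ND:DQ = 3:1 ⇒ D = (3/4, 1/4)
2·[DGQ] = 1/20, 2·[QGN] = -1/5
[DGQ]:[QGN] = 1/20:-1/5 = -1/4

[DGQ]:[QGN] = -1/4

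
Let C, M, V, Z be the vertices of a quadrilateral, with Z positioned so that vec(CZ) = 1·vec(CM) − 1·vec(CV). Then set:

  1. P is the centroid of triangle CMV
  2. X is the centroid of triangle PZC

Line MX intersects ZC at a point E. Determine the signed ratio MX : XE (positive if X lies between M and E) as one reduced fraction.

Choose coordinates C = (0, 0), M = (1, 0), V = (0, 1), Z = (1, -1).
1. P is the centroid of triangle CMV ⇒ P = (1/3, 1/3)
2. X is the centroid of triangle PZC ⇒ X = (4/9, -2/9)
line MX meets ZC at E = (2/7, -2/7)
X = M + t·(E−M) with t = 7/9, so MX:XE = 7/9:2/9

MX:XE = 7/2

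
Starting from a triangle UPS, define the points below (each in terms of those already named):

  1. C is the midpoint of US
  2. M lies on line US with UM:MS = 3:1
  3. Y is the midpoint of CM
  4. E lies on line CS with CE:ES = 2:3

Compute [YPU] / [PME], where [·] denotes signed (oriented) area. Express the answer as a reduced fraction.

[YPU]:[PME] = -25/2

Set U = (0, 0), P = (1, 0), S = (0, 1); any affine frame gives the same invariant.
1. C is the midpoint of US ⇒ C = (0, 1/2)
2. M lies on line US with UM:MS = 3:1 ⇒ M = (0, 3/4)
3. Y is the midpoint of CM ⇒ Y = (0, 5/8)
4. E lies on line CS with CE:ES = 2:3 ⇒ E = (0, 7/10)
2·[YPU] = -5/8, 2·[PME] = 1/20
[YPU]:[PME] = -5/8:1/20 = -25/2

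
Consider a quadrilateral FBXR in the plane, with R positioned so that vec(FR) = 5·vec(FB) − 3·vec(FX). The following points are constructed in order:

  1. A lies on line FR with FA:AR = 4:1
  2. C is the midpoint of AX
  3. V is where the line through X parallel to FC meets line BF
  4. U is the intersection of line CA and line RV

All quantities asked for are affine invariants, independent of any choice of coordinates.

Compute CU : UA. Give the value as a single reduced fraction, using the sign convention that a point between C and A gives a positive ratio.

CU:UA = -19/8

Work in coordinates with F = (0, 0), B = (1, 0), X = (0, 1), R = (5, -3).
1. A lies on line FR with FA:AR = 4:1 ⇒ A = (4, -12/5)
2. C is the midpoint of AX ⇒ C = (2, -7/10)
3. V is where the line through X parallel to FC meets line BF ⇒ V = (20/7, 0)
4. U is the intersection of line CA and line RV ⇒ U = (60/11, -40/11)
U = C + t·(A−C) with t = 19/11, so CU:UA = t:(1−t) = 19/11:-8/11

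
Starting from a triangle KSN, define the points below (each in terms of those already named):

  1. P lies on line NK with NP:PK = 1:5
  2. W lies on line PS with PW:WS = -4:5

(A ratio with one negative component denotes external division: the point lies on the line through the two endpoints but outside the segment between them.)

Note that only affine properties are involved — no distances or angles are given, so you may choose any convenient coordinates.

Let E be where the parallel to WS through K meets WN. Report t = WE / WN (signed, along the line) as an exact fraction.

t = -5

Work in coordinates with K = (0, 0), S = (1, 0), N = (0, 1).
1. P lies on line NK with NP:PK = 1:5 ⇒ P = (0, 5/6)
2. W lies on line PS with PW:WS = -4:5 ⇒ W = (-4, 25/6)
through K parallel to WS: direction (5, -25/6); meets WN at E = (-24, 20)
E = W + t·(N−W) with t = -5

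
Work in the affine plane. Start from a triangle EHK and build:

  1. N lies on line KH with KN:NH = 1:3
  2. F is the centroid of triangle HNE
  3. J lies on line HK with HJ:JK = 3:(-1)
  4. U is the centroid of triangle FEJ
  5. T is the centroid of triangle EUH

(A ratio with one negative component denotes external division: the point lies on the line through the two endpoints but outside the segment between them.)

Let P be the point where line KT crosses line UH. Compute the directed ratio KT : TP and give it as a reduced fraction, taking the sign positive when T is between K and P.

Assign E = (0, 0), H = (1, 0), K = (0, 1) — the answer is frame-independent, so this choice is without loss of generality.
1. N lies on line KH with KN:NH = 1:3 ⇒ N = (1/4, 3/4)
2. F is the centroid of triangle HNE ⇒ F = (5/12, 1/4)
3. J lies on line HK with HJ:JK = 3:(-1) ⇒ J = (-1/2, 3/2)
4. U is the centroid of triangle FEJ ⇒ U = (-1/36, 7/12)
5. T is the centroid of triangle EUH ⇒ T = (35/108, 7/36)
line KT meets UH at P = (140/621, 91/207)
T = K + t·(P−K) with t = 23/16, so KT:TP = 23/16:-7/16

KT:TP = -23/7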